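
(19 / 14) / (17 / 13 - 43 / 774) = 2223 / 2051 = 1.08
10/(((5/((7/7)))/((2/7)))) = 0.57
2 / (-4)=-1 / 2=-0.50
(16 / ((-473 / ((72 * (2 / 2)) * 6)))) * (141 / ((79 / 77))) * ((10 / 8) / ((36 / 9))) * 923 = -1967762160 / 3397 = -579264.69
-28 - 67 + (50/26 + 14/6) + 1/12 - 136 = -35359/156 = -226.66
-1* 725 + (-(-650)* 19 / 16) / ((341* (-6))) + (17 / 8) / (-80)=-474936391 / 654720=-725.40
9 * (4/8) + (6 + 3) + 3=33/2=16.50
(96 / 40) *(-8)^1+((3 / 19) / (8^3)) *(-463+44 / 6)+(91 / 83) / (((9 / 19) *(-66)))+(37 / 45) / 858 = -6711080401 / 346384896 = -19.37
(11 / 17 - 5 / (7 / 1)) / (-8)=1 / 119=0.01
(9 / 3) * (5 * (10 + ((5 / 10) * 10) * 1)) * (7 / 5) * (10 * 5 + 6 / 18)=15855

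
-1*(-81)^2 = -6561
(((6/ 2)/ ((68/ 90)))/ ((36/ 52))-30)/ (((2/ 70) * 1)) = -28875/ 34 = -849.26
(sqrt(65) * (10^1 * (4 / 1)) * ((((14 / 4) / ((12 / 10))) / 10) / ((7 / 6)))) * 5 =50 * sqrt(65) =403.11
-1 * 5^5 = -3125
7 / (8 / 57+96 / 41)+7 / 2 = 36659 / 5800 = 6.32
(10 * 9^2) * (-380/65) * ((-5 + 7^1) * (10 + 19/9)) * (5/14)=-3727800/91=-40964.84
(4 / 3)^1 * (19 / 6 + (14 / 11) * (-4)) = -254 / 99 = -2.57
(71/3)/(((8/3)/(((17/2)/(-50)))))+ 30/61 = -49627/48800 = -1.02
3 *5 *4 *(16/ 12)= 80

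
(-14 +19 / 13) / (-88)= 163 / 1144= 0.14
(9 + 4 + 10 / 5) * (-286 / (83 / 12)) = -51480 / 83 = -620.24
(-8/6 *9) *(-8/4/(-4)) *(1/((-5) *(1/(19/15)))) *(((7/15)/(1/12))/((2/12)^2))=38304/125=306.43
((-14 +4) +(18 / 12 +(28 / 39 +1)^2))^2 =284900641 / 9253764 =30.79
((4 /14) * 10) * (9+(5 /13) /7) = 16480 /637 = 25.87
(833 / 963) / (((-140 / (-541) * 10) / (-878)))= -28262381 / 96300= -293.48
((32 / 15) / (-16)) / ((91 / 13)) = -2 / 105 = -0.02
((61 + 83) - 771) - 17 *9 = -780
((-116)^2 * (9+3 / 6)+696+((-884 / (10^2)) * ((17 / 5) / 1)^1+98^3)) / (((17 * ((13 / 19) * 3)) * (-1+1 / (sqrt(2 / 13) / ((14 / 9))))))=68593867659 / 32956625+53350785957 * sqrt(26) / 32956625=10335.72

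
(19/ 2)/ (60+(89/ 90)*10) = 171/ 1258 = 0.14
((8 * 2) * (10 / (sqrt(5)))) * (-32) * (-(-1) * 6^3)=-221184 * sqrt(5)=-494582.46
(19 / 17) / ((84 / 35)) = 95 / 204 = 0.47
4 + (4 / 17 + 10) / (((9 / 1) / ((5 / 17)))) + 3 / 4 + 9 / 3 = 28037 / 3468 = 8.08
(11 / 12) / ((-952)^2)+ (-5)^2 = 271891211 / 10875648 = 25.00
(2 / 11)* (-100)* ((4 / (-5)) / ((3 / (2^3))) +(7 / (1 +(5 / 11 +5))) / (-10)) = 95500 / 2343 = 40.76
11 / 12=0.92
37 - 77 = -40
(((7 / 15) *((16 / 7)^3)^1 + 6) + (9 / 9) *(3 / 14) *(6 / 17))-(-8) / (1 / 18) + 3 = 1982312 / 12495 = 158.65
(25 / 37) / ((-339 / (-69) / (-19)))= -10925 / 4181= -2.61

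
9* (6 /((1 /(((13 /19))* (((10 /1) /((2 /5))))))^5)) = 195799042968750 /2476099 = 79075611.67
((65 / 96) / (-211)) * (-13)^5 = 24134045 / 20256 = 1191.45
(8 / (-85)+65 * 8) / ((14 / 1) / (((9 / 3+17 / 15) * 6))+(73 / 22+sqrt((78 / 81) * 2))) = 134675871264 / 877279475 - 7708034928 * sqrt(39) / 877279475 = 98.64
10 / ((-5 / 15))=-30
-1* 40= -40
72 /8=9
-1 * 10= -10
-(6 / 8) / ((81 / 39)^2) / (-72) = 169 / 69984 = 0.00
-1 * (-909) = 909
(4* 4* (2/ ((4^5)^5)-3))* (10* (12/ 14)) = -25332747903959025/ 61572651155456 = -411.43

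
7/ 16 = 0.44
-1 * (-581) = 581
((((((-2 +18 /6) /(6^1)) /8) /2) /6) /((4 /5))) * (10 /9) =25 /10368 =0.00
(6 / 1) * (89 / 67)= 534 / 67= 7.97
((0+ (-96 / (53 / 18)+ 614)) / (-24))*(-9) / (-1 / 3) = -138663 / 212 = -654.07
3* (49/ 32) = 4.59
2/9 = 0.22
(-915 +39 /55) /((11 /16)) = -804576 /605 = -1329.88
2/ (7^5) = 0.00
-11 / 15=-0.73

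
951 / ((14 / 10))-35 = 644.29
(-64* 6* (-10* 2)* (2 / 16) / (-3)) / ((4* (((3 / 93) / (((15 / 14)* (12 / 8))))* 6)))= -4650 / 7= -664.29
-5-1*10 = -15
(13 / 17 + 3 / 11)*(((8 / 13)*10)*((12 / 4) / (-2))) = -23280 / 2431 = -9.58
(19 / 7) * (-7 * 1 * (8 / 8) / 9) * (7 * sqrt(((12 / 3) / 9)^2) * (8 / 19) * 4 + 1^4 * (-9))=643 / 81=7.94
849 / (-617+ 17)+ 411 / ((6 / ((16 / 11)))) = 216087 / 2200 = 98.22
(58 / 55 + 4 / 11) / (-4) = -39 / 110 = -0.35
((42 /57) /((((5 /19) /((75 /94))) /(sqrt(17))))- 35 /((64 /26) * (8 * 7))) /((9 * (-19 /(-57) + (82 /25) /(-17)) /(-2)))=27625 /68736- 29750 * sqrt(17) /8413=-14.18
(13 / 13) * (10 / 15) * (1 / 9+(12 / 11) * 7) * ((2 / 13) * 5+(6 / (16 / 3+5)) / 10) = 196706 / 46035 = 4.27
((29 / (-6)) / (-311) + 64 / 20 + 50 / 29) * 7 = 9355703 / 270570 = 34.58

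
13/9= 1.44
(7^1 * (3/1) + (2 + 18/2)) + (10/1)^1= 42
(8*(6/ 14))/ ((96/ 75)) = 75/ 28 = 2.68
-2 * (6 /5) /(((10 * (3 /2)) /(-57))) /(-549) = -76 /4575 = -0.02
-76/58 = -38/29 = -1.31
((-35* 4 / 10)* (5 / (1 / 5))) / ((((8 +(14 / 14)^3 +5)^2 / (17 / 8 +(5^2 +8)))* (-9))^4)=-155870988025 / 2832867326951424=-0.00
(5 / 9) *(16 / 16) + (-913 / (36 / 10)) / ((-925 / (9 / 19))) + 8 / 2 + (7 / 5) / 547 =162245087 / 34608690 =4.69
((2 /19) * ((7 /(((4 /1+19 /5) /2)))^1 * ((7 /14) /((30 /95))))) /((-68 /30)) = -175 /1326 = -0.13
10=10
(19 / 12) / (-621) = -19 / 7452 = -0.00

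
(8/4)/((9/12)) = 8/3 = 2.67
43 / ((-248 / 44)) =-473 / 62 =-7.63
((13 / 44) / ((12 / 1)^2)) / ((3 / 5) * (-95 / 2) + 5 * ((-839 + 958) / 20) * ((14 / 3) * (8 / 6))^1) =13 / 992288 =0.00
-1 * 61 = -61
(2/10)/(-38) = -1/190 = -0.01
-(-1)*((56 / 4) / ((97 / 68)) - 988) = -978.19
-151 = -151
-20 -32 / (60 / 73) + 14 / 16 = -58.06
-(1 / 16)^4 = -1 / 65536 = -0.00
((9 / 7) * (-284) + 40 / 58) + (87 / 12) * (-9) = -348919 / 812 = -429.70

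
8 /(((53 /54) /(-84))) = -36288 /53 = -684.68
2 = 2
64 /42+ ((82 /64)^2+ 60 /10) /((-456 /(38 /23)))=986627 /659456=1.50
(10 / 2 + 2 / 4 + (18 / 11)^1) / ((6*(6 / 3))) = 157 / 264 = 0.59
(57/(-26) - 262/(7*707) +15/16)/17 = -1346185/17499664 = -0.08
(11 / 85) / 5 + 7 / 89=3954 / 37825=0.10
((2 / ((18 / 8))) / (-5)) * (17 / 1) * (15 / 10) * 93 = -421.60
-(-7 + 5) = 2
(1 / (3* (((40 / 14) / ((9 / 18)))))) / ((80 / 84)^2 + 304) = 1029 / 5378560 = 0.00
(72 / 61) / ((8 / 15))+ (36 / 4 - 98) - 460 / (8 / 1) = -17603 / 122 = -144.29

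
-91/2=-45.50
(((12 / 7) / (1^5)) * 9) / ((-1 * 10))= -54 / 35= -1.54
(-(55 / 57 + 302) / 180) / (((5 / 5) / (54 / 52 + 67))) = -30548861 / 266760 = -114.52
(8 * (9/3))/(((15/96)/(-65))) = -9984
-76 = -76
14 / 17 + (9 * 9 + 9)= 1544 / 17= 90.82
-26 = -26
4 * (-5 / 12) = -5 / 3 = -1.67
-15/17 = -0.88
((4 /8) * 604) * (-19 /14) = -2869 /7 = -409.86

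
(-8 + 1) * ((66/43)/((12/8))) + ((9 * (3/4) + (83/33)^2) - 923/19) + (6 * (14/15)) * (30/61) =-8664419537/217089972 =-39.91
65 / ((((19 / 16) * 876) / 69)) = 5980 / 1387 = 4.31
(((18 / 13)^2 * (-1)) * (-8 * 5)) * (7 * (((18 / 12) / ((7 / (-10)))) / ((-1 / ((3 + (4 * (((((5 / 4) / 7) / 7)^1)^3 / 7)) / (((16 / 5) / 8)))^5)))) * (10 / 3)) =31275176105902679668151347106725304974804125 / 33565105975668164842948803315298205696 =931776.47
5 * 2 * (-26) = -260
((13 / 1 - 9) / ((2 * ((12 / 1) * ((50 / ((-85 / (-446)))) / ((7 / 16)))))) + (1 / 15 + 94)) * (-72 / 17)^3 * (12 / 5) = -27633870576 / 1611175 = -17151.38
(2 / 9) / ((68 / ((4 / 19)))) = 2 / 2907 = 0.00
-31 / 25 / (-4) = 31 / 100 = 0.31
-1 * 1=-1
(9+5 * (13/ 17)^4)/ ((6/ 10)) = 4472470/ 250563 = 17.85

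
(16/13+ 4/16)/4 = 77/208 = 0.37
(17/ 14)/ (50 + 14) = 17/ 896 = 0.02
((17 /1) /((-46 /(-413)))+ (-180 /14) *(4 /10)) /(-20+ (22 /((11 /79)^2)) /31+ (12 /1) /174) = 469638499 /53091360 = 8.85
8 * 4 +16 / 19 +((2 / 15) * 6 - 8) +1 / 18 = 43943 / 1710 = 25.70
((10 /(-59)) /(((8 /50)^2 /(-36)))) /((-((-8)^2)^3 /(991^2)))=-27621028125 /30932992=-892.93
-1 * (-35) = 35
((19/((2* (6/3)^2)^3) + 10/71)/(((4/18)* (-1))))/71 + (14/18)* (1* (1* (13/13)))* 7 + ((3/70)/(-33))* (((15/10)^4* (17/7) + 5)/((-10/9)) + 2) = 3412296893297/626019609600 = 5.45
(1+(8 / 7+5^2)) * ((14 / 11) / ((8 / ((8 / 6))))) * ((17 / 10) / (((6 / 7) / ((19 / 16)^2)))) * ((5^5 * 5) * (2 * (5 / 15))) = 12753453125 / 76032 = 167737.97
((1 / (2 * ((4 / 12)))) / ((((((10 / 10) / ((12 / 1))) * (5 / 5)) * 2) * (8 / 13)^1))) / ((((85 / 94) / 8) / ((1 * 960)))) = 2111616 / 17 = 124212.71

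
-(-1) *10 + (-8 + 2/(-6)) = 5/3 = 1.67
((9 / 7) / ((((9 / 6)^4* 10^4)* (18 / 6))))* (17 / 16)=17 / 1890000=0.00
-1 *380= -380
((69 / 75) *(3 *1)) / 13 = 69 / 325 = 0.21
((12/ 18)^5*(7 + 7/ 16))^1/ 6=119/ 729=0.16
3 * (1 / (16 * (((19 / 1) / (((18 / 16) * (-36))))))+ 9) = 26.60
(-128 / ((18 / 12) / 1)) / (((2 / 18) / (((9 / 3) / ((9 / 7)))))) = -1792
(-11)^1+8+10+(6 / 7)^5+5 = 209460 / 16807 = 12.46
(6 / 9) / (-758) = -1 / 1137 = -0.00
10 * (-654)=-6540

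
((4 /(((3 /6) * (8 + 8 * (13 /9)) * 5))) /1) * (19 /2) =171 /220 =0.78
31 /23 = 1.35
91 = 91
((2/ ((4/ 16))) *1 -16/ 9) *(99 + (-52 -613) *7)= -255136/ 9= -28348.44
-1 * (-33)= 33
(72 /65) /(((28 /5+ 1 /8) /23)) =13248 /2977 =4.45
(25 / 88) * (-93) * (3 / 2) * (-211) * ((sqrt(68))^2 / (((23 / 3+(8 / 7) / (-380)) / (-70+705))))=31695106393125 / 672716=47115136.84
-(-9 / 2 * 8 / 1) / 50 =18 / 25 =0.72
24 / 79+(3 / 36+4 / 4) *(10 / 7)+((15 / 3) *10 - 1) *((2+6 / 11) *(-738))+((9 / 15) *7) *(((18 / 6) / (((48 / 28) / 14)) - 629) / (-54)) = -11192702869 / 121660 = -91999.86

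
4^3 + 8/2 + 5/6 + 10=473/6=78.83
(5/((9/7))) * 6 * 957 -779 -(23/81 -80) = 1752088/81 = 21630.72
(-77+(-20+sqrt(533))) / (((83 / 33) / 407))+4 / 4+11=-1301811 / 83+13431 * sqrt(533) / 83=-11948.58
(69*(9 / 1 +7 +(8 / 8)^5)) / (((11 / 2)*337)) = 2346 / 3707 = 0.63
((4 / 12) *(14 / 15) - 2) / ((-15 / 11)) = 836 / 675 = 1.24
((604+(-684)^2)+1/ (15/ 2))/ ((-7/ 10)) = -14053804/ 21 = -669228.76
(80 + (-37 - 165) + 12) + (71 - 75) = -114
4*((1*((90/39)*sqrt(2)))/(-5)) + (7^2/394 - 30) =-11771/394 - 24*sqrt(2)/13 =-32.49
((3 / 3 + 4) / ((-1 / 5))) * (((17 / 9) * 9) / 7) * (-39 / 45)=52.62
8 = 8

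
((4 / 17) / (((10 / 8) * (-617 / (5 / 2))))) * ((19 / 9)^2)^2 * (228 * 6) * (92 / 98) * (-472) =3440707935232 / 374677569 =9183.12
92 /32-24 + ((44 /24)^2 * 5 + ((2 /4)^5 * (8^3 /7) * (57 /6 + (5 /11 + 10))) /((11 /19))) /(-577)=-749170885 /35187768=-21.29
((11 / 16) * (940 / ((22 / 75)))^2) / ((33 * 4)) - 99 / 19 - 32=1966021873 / 36784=53447.75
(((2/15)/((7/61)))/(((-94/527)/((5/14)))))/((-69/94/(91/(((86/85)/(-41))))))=-1456419835/124614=-11687.45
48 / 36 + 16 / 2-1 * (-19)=85 / 3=28.33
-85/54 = -1.57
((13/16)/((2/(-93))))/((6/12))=-1209/16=-75.56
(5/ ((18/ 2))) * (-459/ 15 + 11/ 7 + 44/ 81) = -80756/ 5103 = -15.83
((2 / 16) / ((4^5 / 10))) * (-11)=-55 / 4096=-0.01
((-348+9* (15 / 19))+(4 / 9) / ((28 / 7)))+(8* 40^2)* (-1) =-2247074 / 171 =-13140.78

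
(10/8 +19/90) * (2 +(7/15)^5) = 403851491/136687500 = 2.95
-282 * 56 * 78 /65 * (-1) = 94752 /5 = 18950.40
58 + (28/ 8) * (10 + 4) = 107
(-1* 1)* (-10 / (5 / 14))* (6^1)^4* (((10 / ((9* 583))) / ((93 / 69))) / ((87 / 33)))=927360 / 47647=19.46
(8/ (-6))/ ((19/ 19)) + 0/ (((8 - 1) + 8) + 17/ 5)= -4/ 3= -1.33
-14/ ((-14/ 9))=9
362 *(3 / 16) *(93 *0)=0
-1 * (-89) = 89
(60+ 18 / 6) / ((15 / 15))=63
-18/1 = -18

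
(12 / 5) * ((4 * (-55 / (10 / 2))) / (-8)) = 66 / 5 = 13.20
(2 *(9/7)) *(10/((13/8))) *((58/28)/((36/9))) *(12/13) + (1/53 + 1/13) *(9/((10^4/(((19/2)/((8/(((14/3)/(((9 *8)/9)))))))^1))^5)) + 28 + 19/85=129019502914562949120004957231990978267/3605121943260364800000000000000000000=35.79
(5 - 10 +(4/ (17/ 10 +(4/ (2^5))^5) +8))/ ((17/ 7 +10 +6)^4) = 3579792559/ 77132160813573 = 0.00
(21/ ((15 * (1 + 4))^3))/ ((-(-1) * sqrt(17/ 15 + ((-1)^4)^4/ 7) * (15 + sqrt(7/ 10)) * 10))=-49 * sqrt(201)/ 42266531250 + 7 * sqrt(14070)/ 2817768750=0.00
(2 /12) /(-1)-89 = -535 /6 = -89.17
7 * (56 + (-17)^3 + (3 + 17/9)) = -305683/9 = -33964.78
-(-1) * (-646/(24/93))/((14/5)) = -50065/56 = -894.02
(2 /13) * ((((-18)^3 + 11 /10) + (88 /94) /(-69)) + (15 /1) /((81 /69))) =-566046431 /632385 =-895.10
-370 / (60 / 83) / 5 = -3071 / 30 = -102.37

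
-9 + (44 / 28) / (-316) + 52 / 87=-1617929 / 192444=-8.41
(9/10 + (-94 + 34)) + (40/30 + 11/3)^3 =65.90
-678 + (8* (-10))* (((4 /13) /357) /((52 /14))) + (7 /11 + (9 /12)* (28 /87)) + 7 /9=-5578901425 /8248383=-676.36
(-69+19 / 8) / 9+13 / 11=-4927 / 792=-6.22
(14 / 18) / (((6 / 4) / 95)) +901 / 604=827647 / 16308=50.75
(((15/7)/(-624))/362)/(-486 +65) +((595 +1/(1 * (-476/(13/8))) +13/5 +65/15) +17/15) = 8530904816431/14145953640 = 603.06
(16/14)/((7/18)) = 144/49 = 2.94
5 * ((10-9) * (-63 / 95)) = -3.32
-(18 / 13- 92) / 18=5.03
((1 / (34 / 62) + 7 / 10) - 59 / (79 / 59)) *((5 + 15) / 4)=-557879 / 2686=-207.70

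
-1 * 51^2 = -2601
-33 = -33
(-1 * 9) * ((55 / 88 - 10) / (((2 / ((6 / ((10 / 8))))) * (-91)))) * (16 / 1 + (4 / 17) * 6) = -59940 / 1547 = -38.75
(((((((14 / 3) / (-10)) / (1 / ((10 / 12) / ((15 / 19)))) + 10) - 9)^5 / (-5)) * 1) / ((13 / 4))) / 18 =-48261724457 / 419705529750000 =-0.00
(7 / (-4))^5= -16807 / 1024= -16.41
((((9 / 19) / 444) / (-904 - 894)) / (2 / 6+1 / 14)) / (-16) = 63 / 687612736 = 0.00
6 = 6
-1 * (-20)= 20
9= 9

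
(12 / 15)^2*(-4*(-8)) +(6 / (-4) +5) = 1199 / 50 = 23.98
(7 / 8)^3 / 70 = 0.01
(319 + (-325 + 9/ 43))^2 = 62001/ 1849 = 33.53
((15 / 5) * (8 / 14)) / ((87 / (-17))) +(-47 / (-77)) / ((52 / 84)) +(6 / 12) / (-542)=20457487 / 31467436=0.65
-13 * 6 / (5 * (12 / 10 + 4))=-3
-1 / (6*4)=-1 / 24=-0.04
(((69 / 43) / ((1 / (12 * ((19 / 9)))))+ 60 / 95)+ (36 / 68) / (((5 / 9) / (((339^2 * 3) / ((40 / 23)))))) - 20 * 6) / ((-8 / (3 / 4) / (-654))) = 514568936408913 / 44444800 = 11577708.45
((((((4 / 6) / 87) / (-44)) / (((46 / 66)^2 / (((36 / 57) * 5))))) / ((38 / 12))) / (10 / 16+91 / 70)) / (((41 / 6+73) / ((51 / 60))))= -36720 / 18569252653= -0.00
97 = 97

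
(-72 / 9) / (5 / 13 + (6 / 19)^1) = -1976 / 173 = -11.42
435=435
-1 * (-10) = 10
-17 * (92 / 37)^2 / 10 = -71944 / 6845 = -10.51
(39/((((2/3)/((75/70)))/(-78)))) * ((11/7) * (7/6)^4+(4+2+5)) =-15234505/224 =-68011.18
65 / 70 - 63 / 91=43 / 182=0.24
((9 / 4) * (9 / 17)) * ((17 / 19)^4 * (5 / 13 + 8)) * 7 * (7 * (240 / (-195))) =-8501867892 / 22024249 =-386.02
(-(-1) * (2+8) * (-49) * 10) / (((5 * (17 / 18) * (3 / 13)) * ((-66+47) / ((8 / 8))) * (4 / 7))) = 133770 / 323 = 414.15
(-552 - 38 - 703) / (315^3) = -431 / 10418625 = -0.00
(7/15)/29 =7/435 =0.02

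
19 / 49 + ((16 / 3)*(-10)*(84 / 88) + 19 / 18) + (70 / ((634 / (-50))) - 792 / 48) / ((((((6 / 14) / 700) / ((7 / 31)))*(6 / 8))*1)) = -115238140351 / 10593506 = -10878.19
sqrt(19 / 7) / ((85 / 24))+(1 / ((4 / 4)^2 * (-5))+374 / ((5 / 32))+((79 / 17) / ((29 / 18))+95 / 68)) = 2398.15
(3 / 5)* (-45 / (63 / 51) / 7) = -153 / 49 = -3.12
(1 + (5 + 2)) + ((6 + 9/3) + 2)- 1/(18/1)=341/18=18.94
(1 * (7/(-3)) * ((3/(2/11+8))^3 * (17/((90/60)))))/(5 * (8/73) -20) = 11562397/172530000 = 0.07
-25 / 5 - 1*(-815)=810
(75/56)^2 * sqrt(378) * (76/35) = 64125 * sqrt(42)/5488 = 75.72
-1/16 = -0.06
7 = 7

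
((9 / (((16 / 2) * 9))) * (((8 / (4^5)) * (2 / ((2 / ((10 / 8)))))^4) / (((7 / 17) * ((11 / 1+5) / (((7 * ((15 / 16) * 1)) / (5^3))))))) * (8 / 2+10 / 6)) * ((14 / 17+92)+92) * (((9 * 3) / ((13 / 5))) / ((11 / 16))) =90136125 / 299892736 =0.30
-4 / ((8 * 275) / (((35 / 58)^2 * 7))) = -343 / 74008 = -0.00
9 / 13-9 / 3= -2.31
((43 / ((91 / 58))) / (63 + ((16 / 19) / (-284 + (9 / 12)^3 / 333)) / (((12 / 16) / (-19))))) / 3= 1677237446 / 11580273523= 0.14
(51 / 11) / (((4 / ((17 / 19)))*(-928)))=-867 / 775808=-0.00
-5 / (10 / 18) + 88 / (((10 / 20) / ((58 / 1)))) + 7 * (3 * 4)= 10283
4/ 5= 0.80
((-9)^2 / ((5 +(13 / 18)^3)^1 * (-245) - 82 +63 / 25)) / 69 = -3936600 / 4683945607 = -0.00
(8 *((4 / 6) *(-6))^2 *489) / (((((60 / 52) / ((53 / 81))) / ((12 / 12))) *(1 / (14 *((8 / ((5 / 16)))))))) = 25760530432 / 2025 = 12721249.60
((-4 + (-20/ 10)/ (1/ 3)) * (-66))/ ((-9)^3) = -220/ 243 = -0.91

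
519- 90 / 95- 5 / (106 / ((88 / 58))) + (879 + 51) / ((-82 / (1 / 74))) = 45880528039 / 88601902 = 517.83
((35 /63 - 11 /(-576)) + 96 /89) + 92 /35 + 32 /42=5.04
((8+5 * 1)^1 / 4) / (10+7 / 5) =65 / 228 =0.29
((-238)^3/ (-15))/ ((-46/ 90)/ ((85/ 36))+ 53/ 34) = 327402320/ 489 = 669534.40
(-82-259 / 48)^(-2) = 2304 / 17598025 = 0.00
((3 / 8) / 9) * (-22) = -11 / 12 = -0.92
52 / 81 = 0.64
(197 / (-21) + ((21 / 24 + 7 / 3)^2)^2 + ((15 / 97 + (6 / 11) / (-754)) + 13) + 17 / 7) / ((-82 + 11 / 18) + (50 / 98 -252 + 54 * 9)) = 733445877939859 / 1001342080088064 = 0.73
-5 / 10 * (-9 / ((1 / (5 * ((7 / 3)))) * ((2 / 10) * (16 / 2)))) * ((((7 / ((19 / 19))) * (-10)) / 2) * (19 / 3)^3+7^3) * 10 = -50488375 / 18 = -2804909.72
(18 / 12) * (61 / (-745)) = -183 / 1490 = -0.12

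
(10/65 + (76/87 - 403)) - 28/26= -455849/1131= -403.05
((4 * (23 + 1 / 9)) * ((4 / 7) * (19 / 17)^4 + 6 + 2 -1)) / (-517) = -1.41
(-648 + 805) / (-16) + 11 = 19 / 16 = 1.19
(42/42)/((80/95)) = 19/16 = 1.19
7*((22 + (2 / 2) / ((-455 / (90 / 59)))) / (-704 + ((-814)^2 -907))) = 23620 / 101395099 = 0.00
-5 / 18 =-0.28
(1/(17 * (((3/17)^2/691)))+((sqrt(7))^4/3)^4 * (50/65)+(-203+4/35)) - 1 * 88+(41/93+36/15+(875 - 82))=56556.63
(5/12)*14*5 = 175/6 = 29.17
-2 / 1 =-2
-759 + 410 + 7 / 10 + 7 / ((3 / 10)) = -324.97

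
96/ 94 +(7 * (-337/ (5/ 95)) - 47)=-2108748/ 47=-44866.98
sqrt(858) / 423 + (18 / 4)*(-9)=-81 / 2 + sqrt(858) / 423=-40.43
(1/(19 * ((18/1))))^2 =0.00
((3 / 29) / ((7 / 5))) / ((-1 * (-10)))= 3 / 406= 0.01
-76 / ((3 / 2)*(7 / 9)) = -456 / 7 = -65.14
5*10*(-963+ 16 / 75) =-144418 / 3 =-48139.33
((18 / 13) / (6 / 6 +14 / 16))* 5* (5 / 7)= 240 / 91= 2.64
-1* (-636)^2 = -404496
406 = 406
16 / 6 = 8 / 3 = 2.67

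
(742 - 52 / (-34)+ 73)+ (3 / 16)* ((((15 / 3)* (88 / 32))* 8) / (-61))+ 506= 10968899 / 8296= 1322.19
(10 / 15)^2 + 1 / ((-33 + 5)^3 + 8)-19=-3664657 / 197496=-18.56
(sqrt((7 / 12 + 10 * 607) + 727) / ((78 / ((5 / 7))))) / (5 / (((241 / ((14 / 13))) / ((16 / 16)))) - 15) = -241 * sqrt(244713) / 2365020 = -0.05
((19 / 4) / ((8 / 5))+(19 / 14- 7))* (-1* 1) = 599 / 224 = 2.67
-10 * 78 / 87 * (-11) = 2860 / 29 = 98.62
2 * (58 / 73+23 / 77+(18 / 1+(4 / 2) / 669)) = 143620658 / 3760449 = 38.19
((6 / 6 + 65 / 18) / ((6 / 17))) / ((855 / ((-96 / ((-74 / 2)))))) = 0.04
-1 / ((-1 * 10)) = 1 / 10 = 0.10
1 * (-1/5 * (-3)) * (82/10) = 123/25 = 4.92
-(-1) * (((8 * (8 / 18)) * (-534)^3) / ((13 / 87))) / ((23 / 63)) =-2967502148352 / 299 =-9924756349.00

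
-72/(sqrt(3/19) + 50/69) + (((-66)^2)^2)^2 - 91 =342792*sqrt(57)/33217 + 11959468818452749685/33217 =360040606269540.83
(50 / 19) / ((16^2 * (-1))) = -25 / 2432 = -0.01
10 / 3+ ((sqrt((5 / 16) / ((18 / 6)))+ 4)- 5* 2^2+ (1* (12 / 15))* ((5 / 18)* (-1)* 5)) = -124 / 9+ sqrt(15) / 12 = -13.46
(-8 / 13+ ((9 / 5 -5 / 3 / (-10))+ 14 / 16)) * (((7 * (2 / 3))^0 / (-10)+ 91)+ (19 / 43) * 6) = 46569457 / 223600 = 208.27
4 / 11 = 0.36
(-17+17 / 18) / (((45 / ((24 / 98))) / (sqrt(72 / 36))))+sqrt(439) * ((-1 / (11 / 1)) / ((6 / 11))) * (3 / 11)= -sqrt(439) / 22-578 * sqrt(2) / 6615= -1.08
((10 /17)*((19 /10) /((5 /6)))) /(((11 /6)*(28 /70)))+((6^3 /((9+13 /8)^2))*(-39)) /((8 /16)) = -11715642 /79475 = -147.41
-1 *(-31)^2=-961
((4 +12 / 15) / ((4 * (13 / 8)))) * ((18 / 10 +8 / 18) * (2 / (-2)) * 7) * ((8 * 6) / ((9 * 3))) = -180992 / 8775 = -20.63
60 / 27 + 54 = 506 / 9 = 56.22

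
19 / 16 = 1.19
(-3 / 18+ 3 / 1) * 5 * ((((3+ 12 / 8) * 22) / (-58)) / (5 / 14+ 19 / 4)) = -4.73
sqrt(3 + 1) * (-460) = -920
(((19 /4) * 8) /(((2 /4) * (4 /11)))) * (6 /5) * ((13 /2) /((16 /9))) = 73359 /80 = 916.99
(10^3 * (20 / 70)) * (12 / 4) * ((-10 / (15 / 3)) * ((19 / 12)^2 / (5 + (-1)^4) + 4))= -477125 / 63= -7573.41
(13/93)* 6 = 26/31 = 0.84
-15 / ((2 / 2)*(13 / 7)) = -105 / 13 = -8.08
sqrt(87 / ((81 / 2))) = sqrt(174) / 9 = 1.47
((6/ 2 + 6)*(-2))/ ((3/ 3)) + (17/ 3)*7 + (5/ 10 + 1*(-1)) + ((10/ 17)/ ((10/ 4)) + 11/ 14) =7921/ 357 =22.19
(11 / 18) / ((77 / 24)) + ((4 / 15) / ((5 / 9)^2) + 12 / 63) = 3268 / 2625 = 1.24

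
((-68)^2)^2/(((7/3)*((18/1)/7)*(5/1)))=10690688/15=712712.53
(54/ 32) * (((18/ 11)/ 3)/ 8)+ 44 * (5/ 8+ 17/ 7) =662679/ 4928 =134.47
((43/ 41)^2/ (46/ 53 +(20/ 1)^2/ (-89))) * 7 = -61052131/ 28755186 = -2.12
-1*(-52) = 52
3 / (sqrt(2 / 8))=6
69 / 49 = 1.41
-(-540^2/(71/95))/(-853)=-27702000/60563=-457.41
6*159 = 954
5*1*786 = 3930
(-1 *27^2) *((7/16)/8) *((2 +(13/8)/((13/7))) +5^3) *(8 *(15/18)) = -8700615/256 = -33986.78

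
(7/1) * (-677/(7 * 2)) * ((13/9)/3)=-8801/54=-162.98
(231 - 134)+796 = 893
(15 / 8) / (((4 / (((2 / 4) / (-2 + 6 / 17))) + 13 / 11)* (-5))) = 561 / 17944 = 0.03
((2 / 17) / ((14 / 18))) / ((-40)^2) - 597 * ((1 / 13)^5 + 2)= -42204483251163 / 35347093600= -1194.00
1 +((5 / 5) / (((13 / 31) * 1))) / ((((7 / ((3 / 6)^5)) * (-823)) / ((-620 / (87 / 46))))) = 26173279 / 26062764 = 1.00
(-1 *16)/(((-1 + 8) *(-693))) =16/4851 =0.00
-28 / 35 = -0.80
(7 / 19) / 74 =7 / 1406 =0.00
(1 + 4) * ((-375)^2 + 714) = 706695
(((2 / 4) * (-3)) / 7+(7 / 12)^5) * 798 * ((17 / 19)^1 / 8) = -4345183 / 331776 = -13.10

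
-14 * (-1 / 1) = 14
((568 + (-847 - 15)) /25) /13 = -294 /325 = -0.90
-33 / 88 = -3 / 8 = -0.38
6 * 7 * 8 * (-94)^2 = 2968896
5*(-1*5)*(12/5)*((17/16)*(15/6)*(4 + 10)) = -8925/4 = -2231.25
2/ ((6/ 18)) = 6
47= 47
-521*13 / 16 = -6773 / 16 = -423.31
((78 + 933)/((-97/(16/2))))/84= -674/679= -0.99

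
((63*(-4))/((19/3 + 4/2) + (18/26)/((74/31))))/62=-363636/771497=-0.47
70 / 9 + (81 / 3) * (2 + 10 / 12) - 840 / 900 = 7501 / 90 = 83.34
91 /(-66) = -91 /66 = -1.38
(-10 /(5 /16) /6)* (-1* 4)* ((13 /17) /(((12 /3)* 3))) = 208 /153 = 1.36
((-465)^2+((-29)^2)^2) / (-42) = -461753 / 21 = -21988.24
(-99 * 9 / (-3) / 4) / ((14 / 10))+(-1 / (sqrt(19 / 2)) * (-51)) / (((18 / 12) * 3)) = 34 * sqrt(38) / 57+1485 / 28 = 56.71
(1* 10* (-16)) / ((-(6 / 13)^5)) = 1856465 / 243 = 7639.77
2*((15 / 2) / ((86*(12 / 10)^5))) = 15625 / 222912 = 0.07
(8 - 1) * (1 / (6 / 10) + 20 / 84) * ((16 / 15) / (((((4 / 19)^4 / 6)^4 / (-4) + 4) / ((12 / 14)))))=498426762644849377752768 / 163546281492841084634615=3.05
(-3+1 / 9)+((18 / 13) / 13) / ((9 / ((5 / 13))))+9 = 120925 / 19773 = 6.12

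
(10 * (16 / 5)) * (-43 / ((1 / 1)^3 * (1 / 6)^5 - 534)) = 10699776 / 4152383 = 2.58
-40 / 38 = -20 / 19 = -1.05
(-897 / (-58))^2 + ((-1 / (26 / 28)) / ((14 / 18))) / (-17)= 177879141 / 743444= 239.26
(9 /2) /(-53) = -9 /106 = -0.08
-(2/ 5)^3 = -8/ 125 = -0.06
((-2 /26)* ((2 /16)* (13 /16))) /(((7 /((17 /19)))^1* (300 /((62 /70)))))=-0.00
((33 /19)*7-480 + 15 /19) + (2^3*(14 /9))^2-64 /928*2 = -13939438 /44631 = -312.33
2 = 2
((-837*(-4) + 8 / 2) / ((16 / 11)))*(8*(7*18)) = 2322936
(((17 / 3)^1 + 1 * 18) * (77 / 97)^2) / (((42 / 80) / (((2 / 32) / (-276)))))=-0.01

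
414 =414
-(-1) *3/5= 3/5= 0.60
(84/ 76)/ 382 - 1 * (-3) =21795/ 7258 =3.00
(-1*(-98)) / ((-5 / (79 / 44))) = -3871 / 110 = -35.19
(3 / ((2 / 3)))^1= 9 / 2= 4.50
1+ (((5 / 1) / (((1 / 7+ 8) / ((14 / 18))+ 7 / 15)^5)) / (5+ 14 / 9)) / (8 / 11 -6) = 114820547364116424784271 / 114820653543914318424896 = 1.00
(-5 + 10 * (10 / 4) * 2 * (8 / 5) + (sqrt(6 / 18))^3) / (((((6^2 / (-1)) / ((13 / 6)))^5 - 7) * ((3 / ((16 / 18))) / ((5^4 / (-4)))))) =464116250 * sqrt(3) / 114255582821361 + 11602906250 / 4231688252643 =0.00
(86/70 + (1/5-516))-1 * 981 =-10469/7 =-1495.57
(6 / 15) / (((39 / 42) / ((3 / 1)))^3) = 148176 / 10985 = 13.49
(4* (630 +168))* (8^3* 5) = 8171520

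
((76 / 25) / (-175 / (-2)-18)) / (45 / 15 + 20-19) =38 / 3475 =0.01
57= 57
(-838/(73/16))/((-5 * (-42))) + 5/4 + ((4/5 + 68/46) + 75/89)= 3.50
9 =9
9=9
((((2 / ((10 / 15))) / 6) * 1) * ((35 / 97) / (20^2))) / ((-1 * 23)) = -7 / 356960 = -0.00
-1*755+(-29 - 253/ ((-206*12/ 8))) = -242003/ 309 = -783.18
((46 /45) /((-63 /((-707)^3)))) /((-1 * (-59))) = 2322298454 /23895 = 97187.63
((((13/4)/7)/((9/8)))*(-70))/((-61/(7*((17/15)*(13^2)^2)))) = 176735468/1647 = 107307.51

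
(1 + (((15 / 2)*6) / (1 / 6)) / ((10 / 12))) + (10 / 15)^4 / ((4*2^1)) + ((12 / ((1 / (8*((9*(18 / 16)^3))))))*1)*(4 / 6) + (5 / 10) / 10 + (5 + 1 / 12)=3726917 / 3240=1150.28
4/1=4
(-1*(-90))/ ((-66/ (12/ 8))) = -45/ 22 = -2.05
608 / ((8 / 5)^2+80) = 7.36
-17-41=-58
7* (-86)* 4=-2408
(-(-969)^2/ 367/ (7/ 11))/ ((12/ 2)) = -3442857/ 5138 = -670.08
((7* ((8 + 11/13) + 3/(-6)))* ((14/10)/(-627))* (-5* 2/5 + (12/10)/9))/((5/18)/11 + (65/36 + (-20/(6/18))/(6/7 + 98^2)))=20017175416/149985593875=0.13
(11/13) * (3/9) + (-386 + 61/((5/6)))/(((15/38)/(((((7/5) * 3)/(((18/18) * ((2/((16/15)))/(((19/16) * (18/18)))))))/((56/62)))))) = -56876978/24375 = -2333.41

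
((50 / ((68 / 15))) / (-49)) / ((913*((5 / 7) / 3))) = -225 / 217294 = -0.00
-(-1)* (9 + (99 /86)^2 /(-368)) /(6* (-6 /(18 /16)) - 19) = -8161917 /46269376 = -0.18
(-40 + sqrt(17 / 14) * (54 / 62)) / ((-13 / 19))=760 / 13-513 * sqrt(238) / 5642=57.06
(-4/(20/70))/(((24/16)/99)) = -924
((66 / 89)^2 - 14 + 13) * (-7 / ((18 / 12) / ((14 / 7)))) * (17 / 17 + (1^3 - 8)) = -25.20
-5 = -5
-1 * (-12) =12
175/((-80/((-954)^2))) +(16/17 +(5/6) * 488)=-406056113/204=-1990471.14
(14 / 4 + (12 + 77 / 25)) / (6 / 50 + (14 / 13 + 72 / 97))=1171469 / 122266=9.58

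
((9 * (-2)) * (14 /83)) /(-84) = 3 /83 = 0.04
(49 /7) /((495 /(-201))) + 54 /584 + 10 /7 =-445651 /337260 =-1.32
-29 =-29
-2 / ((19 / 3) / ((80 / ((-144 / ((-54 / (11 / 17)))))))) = -3060 / 209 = -14.64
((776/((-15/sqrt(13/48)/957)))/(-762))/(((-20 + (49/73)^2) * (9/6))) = -1.15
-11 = -11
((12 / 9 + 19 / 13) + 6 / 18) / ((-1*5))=-122 / 195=-0.63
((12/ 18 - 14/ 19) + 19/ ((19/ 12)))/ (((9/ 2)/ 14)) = 19040/ 513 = 37.12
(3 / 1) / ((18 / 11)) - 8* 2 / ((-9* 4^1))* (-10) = -47 / 18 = -2.61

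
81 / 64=1.27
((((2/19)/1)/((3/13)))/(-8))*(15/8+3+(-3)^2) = -481/608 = -0.79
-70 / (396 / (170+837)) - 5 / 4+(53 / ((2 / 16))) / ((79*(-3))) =-5663783 / 31284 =-181.04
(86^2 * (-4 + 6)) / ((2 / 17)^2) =1068722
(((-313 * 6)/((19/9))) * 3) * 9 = -456354/19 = -24018.63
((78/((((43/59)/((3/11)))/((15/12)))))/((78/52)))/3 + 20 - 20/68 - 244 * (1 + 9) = -19396390/8041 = -2412.19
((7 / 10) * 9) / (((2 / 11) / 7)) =4851 / 20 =242.55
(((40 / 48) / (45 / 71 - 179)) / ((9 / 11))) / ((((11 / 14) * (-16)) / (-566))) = -703255 / 2735424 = -0.26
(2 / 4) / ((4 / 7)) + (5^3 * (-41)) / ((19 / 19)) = -40993 / 8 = -5124.12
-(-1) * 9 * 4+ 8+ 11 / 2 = 99 / 2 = 49.50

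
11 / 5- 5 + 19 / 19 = -9 / 5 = -1.80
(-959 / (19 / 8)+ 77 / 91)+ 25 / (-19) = -99852 / 247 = -404.26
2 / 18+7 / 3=22 / 9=2.44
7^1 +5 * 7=42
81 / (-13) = -81 / 13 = -6.23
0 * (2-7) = 0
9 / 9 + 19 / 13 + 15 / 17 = 739 / 221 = 3.34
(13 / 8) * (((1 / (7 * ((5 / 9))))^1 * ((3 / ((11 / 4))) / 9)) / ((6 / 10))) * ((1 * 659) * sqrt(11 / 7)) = 8567 * sqrt(77) / 1078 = 69.74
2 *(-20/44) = -10/11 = -0.91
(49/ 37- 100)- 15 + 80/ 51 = -211546/ 1887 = -112.11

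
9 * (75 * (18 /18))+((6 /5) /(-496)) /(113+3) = 97091997 /143840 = 675.00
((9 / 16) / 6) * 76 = 57 / 8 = 7.12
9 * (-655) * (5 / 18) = -1637.50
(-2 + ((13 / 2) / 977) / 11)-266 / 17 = -6447979 / 365398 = -17.65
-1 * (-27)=27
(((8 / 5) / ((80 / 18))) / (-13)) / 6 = -3 / 650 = -0.00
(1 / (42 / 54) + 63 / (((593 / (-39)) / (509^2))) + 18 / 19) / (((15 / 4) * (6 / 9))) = -33865028856 / 78869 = -429383.27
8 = 8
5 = 5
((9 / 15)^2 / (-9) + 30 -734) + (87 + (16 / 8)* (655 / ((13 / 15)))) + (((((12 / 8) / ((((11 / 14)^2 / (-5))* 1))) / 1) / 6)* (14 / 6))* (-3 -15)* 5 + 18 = 52605252 / 39325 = 1337.71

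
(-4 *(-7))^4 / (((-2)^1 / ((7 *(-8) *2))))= 34420736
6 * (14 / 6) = 14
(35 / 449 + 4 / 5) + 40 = 91771 / 2245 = 40.88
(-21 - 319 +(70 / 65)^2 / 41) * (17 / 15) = -40046288 / 103935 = -385.30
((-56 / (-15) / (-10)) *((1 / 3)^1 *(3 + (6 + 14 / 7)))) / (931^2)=-44 / 27860175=-0.00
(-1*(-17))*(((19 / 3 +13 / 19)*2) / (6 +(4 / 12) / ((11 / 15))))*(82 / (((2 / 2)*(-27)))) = -112.27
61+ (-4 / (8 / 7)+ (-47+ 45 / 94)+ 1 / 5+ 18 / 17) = 48889 / 3995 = 12.24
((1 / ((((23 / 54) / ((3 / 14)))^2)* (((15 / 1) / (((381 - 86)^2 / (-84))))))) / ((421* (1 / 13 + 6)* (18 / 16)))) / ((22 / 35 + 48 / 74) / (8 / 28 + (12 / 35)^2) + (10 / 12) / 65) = -2009936431620 / 1052296724675329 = -0.00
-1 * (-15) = 15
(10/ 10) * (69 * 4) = 276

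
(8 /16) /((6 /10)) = 5 /6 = 0.83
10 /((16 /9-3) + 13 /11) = -495 /2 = -247.50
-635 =-635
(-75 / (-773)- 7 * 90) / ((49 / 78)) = -37979370 / 37877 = -1002.70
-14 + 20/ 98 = -676/ 49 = -13.80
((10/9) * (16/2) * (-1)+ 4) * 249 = -3652/3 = -1217.33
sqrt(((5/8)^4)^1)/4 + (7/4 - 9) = -1831/256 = -7.15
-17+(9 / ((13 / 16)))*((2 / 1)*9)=182.38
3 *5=15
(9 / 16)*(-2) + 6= 39 / 8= 4.88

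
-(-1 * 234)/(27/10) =260/3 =86.67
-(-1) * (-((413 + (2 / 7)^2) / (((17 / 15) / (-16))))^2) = -23598609465600 / 693889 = -34009199.55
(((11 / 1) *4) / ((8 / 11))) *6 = 363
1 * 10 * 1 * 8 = 80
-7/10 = -0.70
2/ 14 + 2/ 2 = 8/ 7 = 1.14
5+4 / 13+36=537 / 13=41.31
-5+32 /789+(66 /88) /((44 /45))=-582173 /138864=-4.19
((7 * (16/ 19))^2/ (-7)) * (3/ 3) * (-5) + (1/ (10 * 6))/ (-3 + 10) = 3763561/ 151620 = 24.82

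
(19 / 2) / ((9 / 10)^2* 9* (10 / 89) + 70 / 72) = 152190 / 28697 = 5.30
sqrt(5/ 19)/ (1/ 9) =9 * sqrt(95)/ 19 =4.62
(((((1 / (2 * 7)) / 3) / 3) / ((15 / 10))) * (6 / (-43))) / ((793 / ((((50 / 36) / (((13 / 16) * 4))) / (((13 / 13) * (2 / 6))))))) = -100 / 83781243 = -0.00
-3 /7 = -0.43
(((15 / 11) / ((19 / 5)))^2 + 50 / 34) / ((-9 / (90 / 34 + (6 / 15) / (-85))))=-0.47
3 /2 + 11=25 /2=12.50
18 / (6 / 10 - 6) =-10 / 3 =-3.33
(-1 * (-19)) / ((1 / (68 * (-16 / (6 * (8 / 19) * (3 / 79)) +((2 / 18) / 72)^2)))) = -22619901565 / 104976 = -215476.89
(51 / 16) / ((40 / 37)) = 1887 / 640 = 2.95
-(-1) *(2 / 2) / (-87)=-1 / 87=-0.01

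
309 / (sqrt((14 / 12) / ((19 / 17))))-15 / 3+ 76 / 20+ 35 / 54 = -149 / 270+ 309 *sqrt(13566) / 119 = 301.89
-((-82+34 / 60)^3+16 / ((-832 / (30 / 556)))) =13173420614687 / 24394500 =540016.01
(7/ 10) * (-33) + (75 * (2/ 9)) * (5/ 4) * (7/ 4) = 1603/ 120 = 13.36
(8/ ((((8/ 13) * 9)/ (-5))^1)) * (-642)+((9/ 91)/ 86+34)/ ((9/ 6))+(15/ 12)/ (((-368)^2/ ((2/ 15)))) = 4659.33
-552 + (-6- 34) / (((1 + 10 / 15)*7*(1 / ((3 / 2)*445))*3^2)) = -806.29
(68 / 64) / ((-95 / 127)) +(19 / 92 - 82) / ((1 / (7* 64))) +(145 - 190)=-1282678857 / 34960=-36689.90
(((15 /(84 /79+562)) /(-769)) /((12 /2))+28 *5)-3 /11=105151262347 /752546476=139.73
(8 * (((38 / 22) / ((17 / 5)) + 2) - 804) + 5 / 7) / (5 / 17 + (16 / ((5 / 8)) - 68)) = 41961445 / 275583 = 152.26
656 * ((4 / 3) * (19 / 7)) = 49856 / 21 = 2374.10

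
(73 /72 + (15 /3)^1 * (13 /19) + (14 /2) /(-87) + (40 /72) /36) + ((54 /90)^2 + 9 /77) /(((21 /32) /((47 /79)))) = 1825267415977 /380086522200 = 4.80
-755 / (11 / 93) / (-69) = 23405 / 253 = 92.51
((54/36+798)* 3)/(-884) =-369/136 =-2.71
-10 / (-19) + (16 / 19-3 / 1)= -31 / 19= -1.63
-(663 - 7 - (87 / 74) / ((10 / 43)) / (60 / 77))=-649.51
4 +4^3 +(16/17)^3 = 338180/4913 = 68.83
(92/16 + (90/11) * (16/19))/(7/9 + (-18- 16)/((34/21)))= -95103/152152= -0.63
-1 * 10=-10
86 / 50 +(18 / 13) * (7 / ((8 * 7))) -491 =-635839 / 1300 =-489.11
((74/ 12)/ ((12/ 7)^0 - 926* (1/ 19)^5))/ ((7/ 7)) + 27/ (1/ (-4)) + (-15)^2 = 1829187109/ 14851038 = 123.17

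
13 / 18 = 0.72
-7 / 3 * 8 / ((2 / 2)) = -18.67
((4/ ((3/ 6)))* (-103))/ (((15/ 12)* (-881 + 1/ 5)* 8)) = 103/ 1101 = 0.09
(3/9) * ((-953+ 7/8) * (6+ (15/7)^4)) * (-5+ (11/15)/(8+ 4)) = 6989813681/164640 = 42455.14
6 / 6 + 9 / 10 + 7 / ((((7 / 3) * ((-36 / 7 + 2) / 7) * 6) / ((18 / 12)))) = 0.23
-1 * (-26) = 26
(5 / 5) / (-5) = -1 / 5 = -0.20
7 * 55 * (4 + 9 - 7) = 2310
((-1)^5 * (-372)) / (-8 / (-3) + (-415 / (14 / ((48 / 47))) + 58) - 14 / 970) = 178074540 / 14542121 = 12.25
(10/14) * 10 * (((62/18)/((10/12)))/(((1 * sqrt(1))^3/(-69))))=-14260/7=-2037.14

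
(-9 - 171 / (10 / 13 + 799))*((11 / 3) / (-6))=58542 / 10397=5.63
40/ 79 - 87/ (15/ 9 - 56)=2.11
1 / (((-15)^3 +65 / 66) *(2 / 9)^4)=-216513 / 1781480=-0.12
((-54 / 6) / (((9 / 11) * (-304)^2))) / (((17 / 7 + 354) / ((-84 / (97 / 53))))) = 85701 / 5591514560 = 0.00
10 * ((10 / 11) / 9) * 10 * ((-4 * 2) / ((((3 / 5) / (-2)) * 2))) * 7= 280000 / 297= 942.76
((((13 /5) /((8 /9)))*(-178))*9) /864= -3471 /640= -5.42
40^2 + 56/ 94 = 75228/ 47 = 1600.60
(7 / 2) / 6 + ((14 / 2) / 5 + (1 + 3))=359 / 60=5.98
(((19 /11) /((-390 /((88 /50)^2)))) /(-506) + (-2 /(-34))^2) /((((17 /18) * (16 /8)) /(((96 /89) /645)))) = 271208544 /87840832015625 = 0.00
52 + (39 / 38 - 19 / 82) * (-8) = 35556 / 779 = 45.64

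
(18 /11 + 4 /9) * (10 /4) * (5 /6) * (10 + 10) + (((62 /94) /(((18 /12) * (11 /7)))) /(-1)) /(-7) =1210808 /13959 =86.74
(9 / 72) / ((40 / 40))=0.12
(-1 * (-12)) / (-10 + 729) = 12 / 719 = 0.02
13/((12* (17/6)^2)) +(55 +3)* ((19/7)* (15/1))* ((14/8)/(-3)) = -796117/578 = -1377.37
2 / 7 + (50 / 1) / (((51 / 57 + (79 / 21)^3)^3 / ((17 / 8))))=6929887913460517278041 / 24197880742395526313056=0.29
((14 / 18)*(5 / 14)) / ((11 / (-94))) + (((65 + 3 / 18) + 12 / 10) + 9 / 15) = 63947 / 990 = 64.59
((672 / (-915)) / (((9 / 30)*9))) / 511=-64 / 120231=-0.00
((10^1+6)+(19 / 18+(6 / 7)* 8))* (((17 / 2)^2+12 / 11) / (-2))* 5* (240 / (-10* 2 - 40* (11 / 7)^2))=340303285 / 38412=8859.30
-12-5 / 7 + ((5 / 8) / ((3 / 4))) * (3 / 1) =-10.21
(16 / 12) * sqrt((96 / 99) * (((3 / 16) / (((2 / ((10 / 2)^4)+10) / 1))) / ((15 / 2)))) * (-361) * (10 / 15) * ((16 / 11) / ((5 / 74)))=-3419392 * sqrt(28655) / 1702107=-340.07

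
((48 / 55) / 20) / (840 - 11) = 12 / 227975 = 0.00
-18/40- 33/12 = -16/5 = -3.20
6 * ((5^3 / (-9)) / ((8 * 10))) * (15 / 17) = -0.92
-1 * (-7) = 7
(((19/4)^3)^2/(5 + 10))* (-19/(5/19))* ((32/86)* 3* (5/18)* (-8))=16983563041/123840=137141.17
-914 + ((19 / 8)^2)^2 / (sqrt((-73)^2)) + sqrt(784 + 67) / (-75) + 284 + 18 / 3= -186450671 / 299008 - sqrt(851) / 75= -623.95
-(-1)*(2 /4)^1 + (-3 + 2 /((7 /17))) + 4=89 /14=6.36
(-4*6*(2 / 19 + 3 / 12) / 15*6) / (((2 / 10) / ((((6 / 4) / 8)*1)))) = -243 / 76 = -3.20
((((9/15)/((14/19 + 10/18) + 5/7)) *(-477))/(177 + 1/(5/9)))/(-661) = 570969/473141156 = 0.00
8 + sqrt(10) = 11.16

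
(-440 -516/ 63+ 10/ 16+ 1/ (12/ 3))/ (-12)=75149/ 2016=37.28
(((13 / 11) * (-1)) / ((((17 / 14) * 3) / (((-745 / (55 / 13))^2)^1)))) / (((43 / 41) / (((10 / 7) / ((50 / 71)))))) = -283971525734 / 14594415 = -19457.55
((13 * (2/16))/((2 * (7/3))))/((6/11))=143/224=0.64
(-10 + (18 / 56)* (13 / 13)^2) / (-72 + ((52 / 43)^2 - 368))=501079 / 22703968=0.02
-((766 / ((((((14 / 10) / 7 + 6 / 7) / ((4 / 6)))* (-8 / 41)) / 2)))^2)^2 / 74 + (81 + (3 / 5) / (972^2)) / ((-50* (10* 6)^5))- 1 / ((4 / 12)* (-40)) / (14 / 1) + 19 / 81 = -8122300729531.44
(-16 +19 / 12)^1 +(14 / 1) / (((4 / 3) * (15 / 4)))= -697 / 60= -11.62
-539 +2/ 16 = -4311/ 8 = -538.88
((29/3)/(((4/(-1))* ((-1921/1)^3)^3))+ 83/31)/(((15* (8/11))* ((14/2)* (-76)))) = -780599561535536580928397387878985/1692045735225945580635854946882926976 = -0.00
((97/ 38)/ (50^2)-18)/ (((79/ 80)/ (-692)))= 2366505752/ 187625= 12612.96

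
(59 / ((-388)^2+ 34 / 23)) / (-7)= -1357 / 24237822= -0.00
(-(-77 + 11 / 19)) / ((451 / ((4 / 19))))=528 / 14801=0.04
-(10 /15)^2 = -4 /9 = -0.44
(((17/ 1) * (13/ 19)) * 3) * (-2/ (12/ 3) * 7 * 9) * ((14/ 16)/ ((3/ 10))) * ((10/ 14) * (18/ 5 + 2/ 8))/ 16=-5360355/ 9728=-551.02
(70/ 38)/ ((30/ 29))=203/ 114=1.78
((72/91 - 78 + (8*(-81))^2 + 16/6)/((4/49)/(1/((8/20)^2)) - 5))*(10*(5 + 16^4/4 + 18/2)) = -1096334879451000/79417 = -13804788388.52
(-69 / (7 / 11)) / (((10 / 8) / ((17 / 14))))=-25806 / 245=-105.33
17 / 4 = 4.25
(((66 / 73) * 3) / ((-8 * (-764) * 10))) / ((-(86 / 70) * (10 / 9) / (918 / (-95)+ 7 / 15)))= 0.00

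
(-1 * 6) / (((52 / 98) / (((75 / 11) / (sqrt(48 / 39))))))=-11025 * sqrt(13) / 572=-69.50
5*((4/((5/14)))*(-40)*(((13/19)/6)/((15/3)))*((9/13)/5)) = -672/95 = -7.07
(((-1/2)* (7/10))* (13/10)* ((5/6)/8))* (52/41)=-1183/19680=-0.06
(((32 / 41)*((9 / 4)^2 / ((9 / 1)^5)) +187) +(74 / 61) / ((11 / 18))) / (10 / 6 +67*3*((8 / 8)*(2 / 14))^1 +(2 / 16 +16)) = 212250950408 / 52231256649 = 4.06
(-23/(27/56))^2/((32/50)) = 3555.69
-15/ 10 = -3/ 2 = -1.50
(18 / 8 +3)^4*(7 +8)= 2917215 / 256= 11395.37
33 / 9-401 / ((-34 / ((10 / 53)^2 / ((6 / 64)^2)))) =22107049 / 429777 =51.44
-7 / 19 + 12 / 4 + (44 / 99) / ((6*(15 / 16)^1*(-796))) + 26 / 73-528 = -58688645336 / 111785265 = -525.01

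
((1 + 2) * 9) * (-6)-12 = -174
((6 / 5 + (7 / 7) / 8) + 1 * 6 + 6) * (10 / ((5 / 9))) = 4797 / 20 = 239.85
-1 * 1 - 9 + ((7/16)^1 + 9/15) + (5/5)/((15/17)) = -7.83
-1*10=-10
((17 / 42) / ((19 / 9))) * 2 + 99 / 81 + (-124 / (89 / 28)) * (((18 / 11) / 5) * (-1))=84215902 / 5859315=14.37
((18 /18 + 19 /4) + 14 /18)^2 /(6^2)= 55225 /46656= 1.18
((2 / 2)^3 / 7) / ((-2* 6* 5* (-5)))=1 / 2100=0.00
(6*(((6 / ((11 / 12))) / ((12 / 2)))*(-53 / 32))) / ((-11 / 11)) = 477 / 44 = 10.84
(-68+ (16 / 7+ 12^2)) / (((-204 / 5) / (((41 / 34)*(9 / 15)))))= -1.39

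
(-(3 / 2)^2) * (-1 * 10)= 45 / 2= 22.50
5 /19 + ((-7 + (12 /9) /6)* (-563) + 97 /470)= 306720727 /80370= 3816.36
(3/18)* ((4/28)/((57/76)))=2/63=0.03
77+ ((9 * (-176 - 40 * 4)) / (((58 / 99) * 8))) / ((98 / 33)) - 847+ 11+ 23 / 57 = -22583353 / 23142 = -975.86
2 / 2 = 1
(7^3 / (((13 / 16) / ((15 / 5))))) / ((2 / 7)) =57624 / 13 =4432.62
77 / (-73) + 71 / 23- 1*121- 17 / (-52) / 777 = -8070549245 / 67838316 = -118.97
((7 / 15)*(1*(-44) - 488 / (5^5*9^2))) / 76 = -0.27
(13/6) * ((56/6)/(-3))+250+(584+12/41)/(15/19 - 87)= 23822462/100737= 236.48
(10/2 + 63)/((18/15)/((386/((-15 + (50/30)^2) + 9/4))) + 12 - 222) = -787440/2432159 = -0.32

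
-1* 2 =-2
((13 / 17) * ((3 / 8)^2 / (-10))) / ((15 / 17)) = -39 / 3200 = -0.01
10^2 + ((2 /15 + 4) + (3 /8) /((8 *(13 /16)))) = 81269 /780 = 104.19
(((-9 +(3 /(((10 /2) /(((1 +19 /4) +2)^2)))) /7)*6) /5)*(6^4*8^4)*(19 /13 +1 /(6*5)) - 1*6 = -417218673306 /11375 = -36678564.69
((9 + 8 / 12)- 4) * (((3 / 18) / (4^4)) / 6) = 17 / 27648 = 0.00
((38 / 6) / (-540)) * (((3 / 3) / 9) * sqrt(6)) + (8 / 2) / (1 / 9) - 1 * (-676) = 712 - 19 * sqrt(6) / 14580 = 712.00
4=4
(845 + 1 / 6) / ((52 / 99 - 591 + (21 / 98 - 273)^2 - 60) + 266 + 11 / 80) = 327992280 / 28728673181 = 0.01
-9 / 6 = -3 / 2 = -1.50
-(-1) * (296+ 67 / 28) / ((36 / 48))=397.86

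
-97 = -97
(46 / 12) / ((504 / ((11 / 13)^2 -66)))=-0.50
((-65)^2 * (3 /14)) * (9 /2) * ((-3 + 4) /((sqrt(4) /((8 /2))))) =114075 /14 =8148.21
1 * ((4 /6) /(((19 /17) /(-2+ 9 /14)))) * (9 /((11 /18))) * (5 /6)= -765 /77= -9.94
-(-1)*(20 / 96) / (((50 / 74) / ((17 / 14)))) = 629 / 1680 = 0.37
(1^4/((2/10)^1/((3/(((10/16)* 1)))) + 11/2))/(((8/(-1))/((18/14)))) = -27/931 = -0.03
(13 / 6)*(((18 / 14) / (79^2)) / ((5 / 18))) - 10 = -2183999 / 218435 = -10.00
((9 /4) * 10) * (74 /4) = 1665 /4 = 416.25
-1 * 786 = -786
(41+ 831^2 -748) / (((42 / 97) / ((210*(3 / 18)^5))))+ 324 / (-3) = 166869691 / 3888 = 42919.16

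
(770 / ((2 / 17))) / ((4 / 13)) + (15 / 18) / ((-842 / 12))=35820765 / 1684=21271.24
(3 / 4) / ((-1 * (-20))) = 3 / 80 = 0.04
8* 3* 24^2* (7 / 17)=5692.24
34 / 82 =17 / 41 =0.41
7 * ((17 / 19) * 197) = 23443 / 19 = 1233.84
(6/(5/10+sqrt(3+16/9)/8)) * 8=13824/101 - 1152 * sqrt(43)/101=62.08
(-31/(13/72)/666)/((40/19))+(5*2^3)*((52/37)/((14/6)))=807077/33670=23.97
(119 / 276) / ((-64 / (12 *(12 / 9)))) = -119 / 1104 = -0.11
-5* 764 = -3820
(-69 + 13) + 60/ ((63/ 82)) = 22.10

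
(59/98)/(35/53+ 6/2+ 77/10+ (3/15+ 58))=15635/1806483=0.01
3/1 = 3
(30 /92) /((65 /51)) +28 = 16897 /598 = 28.26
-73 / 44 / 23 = -0.07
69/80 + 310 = 24869/80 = 310.86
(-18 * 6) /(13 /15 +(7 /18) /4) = -38880 /347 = -112.05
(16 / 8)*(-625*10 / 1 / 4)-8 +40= -3093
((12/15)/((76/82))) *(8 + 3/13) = 8774/1235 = 7.10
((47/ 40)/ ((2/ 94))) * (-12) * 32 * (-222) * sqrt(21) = 23539104 * sqrt(21)/ 5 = 21573945.17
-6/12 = -1/2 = -0.50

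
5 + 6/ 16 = 43/ 8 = 5.38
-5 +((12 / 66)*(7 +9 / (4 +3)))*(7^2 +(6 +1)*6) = 1453 / 11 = 132.09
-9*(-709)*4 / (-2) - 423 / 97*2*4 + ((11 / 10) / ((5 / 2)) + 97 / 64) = -1985773287 / 155200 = -12794.93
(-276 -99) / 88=-375 / 88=-4.26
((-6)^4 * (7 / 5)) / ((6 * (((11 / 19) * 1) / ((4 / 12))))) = 9576 / 55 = 174.11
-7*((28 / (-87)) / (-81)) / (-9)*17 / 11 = 3332 / 697653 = 0.00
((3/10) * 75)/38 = 45/76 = 0.59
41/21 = 1.95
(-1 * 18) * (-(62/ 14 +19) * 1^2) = 2952/ 7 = 421.71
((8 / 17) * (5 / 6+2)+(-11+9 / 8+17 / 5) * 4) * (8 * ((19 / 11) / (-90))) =2546 / 675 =3.77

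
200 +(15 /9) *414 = 890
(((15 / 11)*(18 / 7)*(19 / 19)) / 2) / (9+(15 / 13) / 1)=585 / 3388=0.17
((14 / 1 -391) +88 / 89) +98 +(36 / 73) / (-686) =-278.01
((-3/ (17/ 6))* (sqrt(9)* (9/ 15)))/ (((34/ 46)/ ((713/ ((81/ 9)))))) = -295182/ 1445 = -204.28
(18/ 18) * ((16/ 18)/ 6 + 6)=166/ 27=6.15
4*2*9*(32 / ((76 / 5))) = 2880 / 19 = 151.58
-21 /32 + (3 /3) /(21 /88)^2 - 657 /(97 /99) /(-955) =23015688161 /1307265120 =17.61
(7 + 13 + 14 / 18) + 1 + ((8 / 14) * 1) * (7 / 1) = 232 / 9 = 25.78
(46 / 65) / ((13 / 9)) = 414 / 845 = 0.49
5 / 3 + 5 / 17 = 100 / 51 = 1.96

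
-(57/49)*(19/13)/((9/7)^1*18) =-361/4914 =-0.07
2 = 2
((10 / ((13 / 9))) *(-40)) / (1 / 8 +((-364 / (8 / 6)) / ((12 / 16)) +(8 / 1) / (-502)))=7228800 / 9499009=0.76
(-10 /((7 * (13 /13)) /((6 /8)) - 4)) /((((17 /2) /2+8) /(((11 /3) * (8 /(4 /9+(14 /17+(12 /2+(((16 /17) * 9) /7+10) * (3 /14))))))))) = -33660 /72497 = -0.46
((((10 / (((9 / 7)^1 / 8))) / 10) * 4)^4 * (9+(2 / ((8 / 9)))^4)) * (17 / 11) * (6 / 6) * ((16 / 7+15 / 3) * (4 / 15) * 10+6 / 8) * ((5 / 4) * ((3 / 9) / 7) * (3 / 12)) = 148347304000 / 24057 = 6166492.25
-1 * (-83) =83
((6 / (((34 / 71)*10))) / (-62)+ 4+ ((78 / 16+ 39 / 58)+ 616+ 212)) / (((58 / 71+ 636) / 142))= 2580977537371 / 13820111240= 186.76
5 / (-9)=-0.56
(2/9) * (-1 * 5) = -10/9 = -1.11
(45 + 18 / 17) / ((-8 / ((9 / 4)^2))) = -63423 / 2176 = -29.15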